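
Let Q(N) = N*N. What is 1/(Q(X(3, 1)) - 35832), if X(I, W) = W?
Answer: -1/35831 ≈ -2.7909e-5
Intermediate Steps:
Q(N) = N²
1/(Q(X(3, 1)) - 35832) = 1/(1² - 35832) = 1/(1 - 35832) = 1/(-35831) = -1/35831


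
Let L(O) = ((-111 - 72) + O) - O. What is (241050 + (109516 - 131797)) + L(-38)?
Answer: 218586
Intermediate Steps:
L(O) = -183 (L(O) = (-183 + O) - O = -183)
(241050 + (109516 - 131797)) + L(-38) = (241050 + (109516 - 131797)) - 183 = (241050 - 22281) - 183 = 218769 - 183 = 218586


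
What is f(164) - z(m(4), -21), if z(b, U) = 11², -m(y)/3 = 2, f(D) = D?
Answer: 43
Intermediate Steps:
m(y) = -6 (m(y) = -3*2 = -6)
z(b, U) = 121
f(164) - z(m(4), -21) = 164 - 1*121 = 164 - 121 = 43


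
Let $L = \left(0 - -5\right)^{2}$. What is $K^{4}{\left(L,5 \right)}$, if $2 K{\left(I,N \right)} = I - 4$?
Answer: $\frac{194481}{16} \approx 12155.0$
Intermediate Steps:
$L = 25$ ($L = \left(0 + 5\right)^{2} = 5^{2} = 25$)
$K{\left(I,N \right)} = -2 + \frac{I}{2}$ ($K{\left(I,N \right)} = \frac{I - 4}{2} = \frac{-4 + I}{2} = -2 + \frac{I}{2}$)
$K^{4}{\left(L,5 \right)} = \left(-2 + \frac{1}{2} \cdot 25\right)^{4} = \left(-2 + \frac{25}{2}\right)^{4} = \left(\frac{21}{2}\right)^{4} = \frac{194481}{16}$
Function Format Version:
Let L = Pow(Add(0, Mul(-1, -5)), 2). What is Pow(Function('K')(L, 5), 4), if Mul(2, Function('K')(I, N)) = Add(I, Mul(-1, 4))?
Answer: Rational(194481, 16) ≈ 12155.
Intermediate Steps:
L = 25 (L = Pow(Add(0, 5), 2) = Pow(5, 2) = 25)
Function('K')(I, N) = Add(-2, Mul(Rational(1, 2), I)) (Function('K')(I, N) = Mul(Rational(1, 2), Add(I, Mul(-1, 4))) = Mul(Rational(1, 2), Add(I, -4)) = Mul(Rational(1, 2), Add(-4, I)) = Add(-2, Mul(Rational(1, 2), I)))
Pow(Function('K')(L, 5), 4) = Pow(Add(-2, Mul(Rational(1, 2), 25)), 4) = Pow(Add(-2, Rational(25, 2)), 4) = Pow(Rational(21, 2), 4) = Rational(194481, 16)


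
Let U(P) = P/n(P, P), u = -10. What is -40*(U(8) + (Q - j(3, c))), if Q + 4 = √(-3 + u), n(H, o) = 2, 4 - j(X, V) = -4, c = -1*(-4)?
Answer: 320 - 40*I*√13 ≈ 320.0 - 144.22*I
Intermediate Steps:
c = 4
j(X, V) = 8 (j(X, V) = 4 - 1*(-4) = 4 + 4 = 8)
Q = -4 + I*√13 (Q = -4 + √(-3 - 10) = -4 + √(-13) = -4 + I*√13 ≈ -4.0 + 3.6056*I)
U(P) = P/2
-40*(U(8) + (Q - j(3, c))) = -40*((½)*8 + ((-4 + I*√13) - 1*8)) = -40*(4 + ((-4 + I*√13) - 8)) = -40*(4 + (-12 + I*√13)) = -40*(-8 + I*√13) = 320 - 40*I*√13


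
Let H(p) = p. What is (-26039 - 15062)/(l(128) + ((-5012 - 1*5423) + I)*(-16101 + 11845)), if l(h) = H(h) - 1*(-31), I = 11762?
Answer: 41101/5647553 ≈ 0.0072777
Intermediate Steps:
l(h) = 31 + h (l(h) = h - 1*(-31) = h + 31 = 31 + h)
(-26039 - 15062)/(l(128) + ((-5012 - 1*5423) + I)*(-16101 + 11845)) = (-26039 - 15062)/((31 + 128) + ((-5012 - 1*5423) + 11762)*(-16101 + 11845)) = -41101/(159 + ((-5012 - 5423) + 11762)*(-4256)) = -41101/(159 + (-10435 + 11762)*(-4256)) = -41101/(159 + 1327*(-4256)) = -41101/(159 - 5647712) = -41101/(-5647553) = -41101*(-1/5647553) = 41101/5647553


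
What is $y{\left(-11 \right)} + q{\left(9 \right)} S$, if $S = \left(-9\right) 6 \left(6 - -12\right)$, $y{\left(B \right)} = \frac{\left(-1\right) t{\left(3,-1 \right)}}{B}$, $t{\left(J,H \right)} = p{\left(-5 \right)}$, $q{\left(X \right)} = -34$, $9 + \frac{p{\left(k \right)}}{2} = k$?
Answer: $\frac{363500}{11} \approx 33045.0$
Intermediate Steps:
$p{\left(k \right)} = -18 + 2 k$
$t{\left(J,H \right)} = -28$ ($t{\left(J,H \right)} = -18 + 2 \left(-5\right) = -18 - 10 = -28$)
$y{\left(B \right)} = \frac{28}{B}$ ($y{\left(B \right)} = \frac{\left(-1\right) \left(-28\right)}{B} = \frac{28}{B}$)
$S = -972$ ($S = - 54 \left(6 + 12\right) = \left(-54\right) 18 = -972$)
$y{\left(-11 \right)} + q{\left(9 \right)} S = \frac{28}{-11} - -33048 = 28 \left(- \frac{1}{11}\right) + 33048 = - \frac{28}{11} + 33048 = \frac{363500}{11}$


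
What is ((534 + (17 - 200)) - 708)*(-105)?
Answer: 37485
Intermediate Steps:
((534 + (17 - 200)) - 708)*(-105) = ((534 - 183) - 708)*(-105) = (351 - 708)*(-105) = -357*(-105) = 37485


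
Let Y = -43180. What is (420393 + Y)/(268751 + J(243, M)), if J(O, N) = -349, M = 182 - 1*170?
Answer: 377213/268402 ≈ 1.4054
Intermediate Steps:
M = 12 (M = 182 - 170 = 12)
(420393 + Y)/(268751 + J(243, M)) = (420393 - 43180)/(268751 - 349) = 377213/268402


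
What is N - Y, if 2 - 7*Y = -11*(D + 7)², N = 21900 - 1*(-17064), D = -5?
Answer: 272702/7 ≈ 38957.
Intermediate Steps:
N = 38964 (N = 21900 + 17064 = 38964)
Y = 46/7 (Y = 2/7 - (-11)*(-5 + 7)²/7 = 2/7 - (-11)*2²/7 = 2/7 - (-11)*4/7 = 2/7 - ⅐*(-44) = 2/7 + 44/7 = 46/7 ≈ 6.5714)
N - Y = 38964 - 1*46/7 = 38964 - 46/7 = 272702/7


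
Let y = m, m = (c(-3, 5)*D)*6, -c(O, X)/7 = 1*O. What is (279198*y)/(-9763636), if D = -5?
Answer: 43973685/2440909 ≈ 18.015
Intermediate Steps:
c(O, X) = -7*O
m = -630 (m = (-7*(-3)*(-5))*6 = (21*(-5))*6 = -105*6 = -630)
y = -630
(279198*y)/(-9763636) = (279198*(-630))/(-9763636) = -175894740*(-1/9763636) = 43973685/2440909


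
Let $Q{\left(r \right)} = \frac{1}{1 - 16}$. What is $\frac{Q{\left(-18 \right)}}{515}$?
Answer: $- \frac{1}{7725} \approx -0.00012945$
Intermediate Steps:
$Q{\left(r \right)} = - \frac{1}{15}$ ($Q{\left(r \right)} = \frac{1}{-15} = - \frac{1}{15}$)
$\frac{Q{\left(-18 \right)}}{515} = - \frac{1}{15 \cdot 515} = \left(- \frac{1}{15}\right) \frac{1}{515} = - \frac{1}{7725}$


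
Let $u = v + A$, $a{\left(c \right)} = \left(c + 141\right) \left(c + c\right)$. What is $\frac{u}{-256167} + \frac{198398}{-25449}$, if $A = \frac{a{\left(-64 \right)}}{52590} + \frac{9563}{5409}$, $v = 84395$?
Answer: $- \frac{837113637790422008}{103024745675573985} \approx -8.1254$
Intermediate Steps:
$a{\left(c \right)} = 2 c \left(141 + c\right)$ ($a{\left(c \right)} = \left(141 + c\right) 2 c = 2 c \left(141 + c\right)$)
$A = \frac{74934511}{47409885}$ ($A = \frac{2 \left(-64\right) \left(141 - 64\right)}{52590} + \frac{9563}{5409} = 2 \left(-64\right) 77 \cdot \frac{1}{52590} + 9563 \cdot \frac{1}{5409} = \left(-9856\right) \frac{1}{52590} + \frac{9563}{5409} = - \frac{4928}{26295} + \frac{9563}{5409} = \frac{74934511}{47409885} \approx 1.5806$)
$u = \frac{4001232179086}{47409885}$ ($u = 84395 + \frac{74934511}{47409885} = \frac{4001232179086}{47409885} \approx 84397.0$)
$\frac{u}{-256167} + \frac{198398}{-25449} = \frac{4001232179086}{47409885 \left(-256167\right)} + \frac{198398}{-25449} = \frac{4001232179086}{47409885} \left(- \frac{1}{256167}\right) + 198398 \left(- \frac{1}{25449}\right) = - \frac{4001232179086}{12144848010795} - \frac{198398}{25449} = - \frac{837113637790422008}{103024745675573985}$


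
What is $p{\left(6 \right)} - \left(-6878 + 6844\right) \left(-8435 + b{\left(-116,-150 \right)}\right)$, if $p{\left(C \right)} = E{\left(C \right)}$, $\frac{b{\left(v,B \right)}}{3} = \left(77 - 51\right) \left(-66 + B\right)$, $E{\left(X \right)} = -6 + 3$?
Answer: $-859625$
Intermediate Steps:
$E{\left(X \right)} = -3$
$b{\left(v,B \right)} = -5148 + 78 B$ ($b{\left(v,B \right)} = 3 \left(77 - 51\right) \left(-66 + B\right) = 3 \cdot 26 \left(-66 + B\right) = 3 \left(-1716 + 26 B\right) = -5148 + 78 B$)
$p{\left(C \right)} = -3$
$p{\left(6 \right)} - \left(-6878 + 6844\right) \left(-8435 + b{\left(-116,-150 \right)}\right) = -3 - \left(-6878 + 6844\right) \left(-8435 + \left(-5148 + 78 \left(-150\right)\right)\right) = -3 - - 34 \left(-8435 - 16848\right) = -3 - \left(-34\right) \left(-25283\right) = -3 - 859622 = -859625$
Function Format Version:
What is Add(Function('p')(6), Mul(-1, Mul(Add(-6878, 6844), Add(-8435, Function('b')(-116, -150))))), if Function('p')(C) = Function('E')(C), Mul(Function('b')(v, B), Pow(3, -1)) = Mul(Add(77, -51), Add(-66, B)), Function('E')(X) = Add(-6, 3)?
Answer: -859625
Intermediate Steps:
Function('E')(X) = -3
Function('b')(v, B) = Add(-5148, Mul(78, B)) (Function('b')(v, B) = Mul(3, Mul(Add(77, -51), Add(-66, B))) = Mul(3, Mul(26, Add(-66, B))) = Mul(3, Add(-1716, Mul(26, B))) = Add(-5148, Mul(78, B)))
Function('p')(C) = -3
Add(Function('p')(6), Mul(-1, Mul(Add(-6878, 6844), Add(-8435, Function('b')(-116, -150))))) = Add(-3, Mul(-1, Mul(Add(-6878, 6844), Add(-8435, Add(-5148, Mul(78, -150)))))) = Add(-3, Mul(-1, Mul(-34, Add(-8435, Add(-5148, -11700))))) = Add(-3, Mul(-1, Mul(-34, Add(-8435, -16848)))) = Add(-3, Mul(-1, Mul(-34, -25283))) = Add(-3, Mul(-1, 859622)) = Add(-3, -859622) = -859625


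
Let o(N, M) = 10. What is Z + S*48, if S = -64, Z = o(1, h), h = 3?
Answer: -3062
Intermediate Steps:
Z = 10
Z + S*48 = 10 - 64*48 = 10 - 3072 = -3062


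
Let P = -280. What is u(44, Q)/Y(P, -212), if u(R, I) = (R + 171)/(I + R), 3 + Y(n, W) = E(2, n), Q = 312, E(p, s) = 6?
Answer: 215/1068 ≈ 0.20131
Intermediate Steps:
Y(n, W) = 3 (Y(n, W) = -3 + 6 = 3)
u(R, I) = (171 + R)/(I + R)
u(44, Q)/Y(P, -212) = ((171 + 44)/(312 + 44))/3 = (215/356)*(1/3) = 215/1068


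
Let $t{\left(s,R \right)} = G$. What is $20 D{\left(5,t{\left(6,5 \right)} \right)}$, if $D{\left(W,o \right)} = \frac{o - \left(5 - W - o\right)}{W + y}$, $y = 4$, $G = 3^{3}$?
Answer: $120$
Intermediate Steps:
$G = 27$
$t{\left(s,R \right)} = 27$
$D{\left(W,o \right)} = \frac{-5 + W + 2 o}{4 + W}$ ($D{\left(W,o \right)} = \frac{o - \left(5 - W - o\right)}{W + 4} = \frac{o - \left(5 - W - o\right)}{4 + W} = \frac{o + \left(-5 + W + o\right)}{4 + W} = \frac{-5 + W + 2 o}{4 + W}$)
$20 D{\left(5,t{\left(6,5 \right)} \right)} = 20 \frac{-5 + 5 + 2 \cdot 27}{4 + 5} = 20 \frac{-5 + 5 + 54}{9} = 20 \cdot \frac{1}{9} \cdot 54 = 20 \cdot 6 = 120$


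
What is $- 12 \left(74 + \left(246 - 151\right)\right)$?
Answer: $-2028$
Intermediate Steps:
$- 12 \left(74 + \left(246 - 151\right)\right) = - 12 \left(74 + 95\right) = \left(-12\right) 169 = -2028$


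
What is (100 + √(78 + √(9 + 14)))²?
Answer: (100 + √(78 + √23))² ≈ 11903.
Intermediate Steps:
(100 + √(78 + √(9 + 14)))² = (100 + √(78 + √23))²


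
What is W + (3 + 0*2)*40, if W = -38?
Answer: 82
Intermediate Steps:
W + (3 + 0*2)*40 = -38 + (3 + 0*2)*40 = -38 + (3 + 0)*40 = -38 + 3*40 = -38 + 120 = 82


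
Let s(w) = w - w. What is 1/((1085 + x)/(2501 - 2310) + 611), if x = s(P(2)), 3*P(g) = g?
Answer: 191/117786 ≈ 0.0016216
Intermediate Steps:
P(g) = g/3
s(w) = 0
x = 0
1/((1085 + x)/(2501 - 2310) + 611) = 1/((1085 + 0)/(2501 - 2310) + 611) = 1/(1085/191 + 611) = 1/(117786/191) = 191/117786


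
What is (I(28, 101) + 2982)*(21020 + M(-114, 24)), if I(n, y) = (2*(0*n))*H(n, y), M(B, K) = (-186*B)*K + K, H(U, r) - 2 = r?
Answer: 1580281080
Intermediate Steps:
H(U, r) = 2 + r
M(B, K) = K - 186*B*K (M(B, K) = -186*B*K + K = K - 186*B*K)
I(n, y) = 0 (I(n, y) = (2*(0*n))*(2 + y) = (2*0)*(2 + y) = 0*(2 + y) = 0)
(I(28, 101) + 2982)*(21020 + M(-114, 24)) = (0 + 2982)*(21020 + 24*(1 - 186*(-114))) = 2982*(21020 + 24*(1 + 21204)) = 2982*(21020 + 24*21205) = 2982*(21020 + 508920) = 2982*529940 = 1580281080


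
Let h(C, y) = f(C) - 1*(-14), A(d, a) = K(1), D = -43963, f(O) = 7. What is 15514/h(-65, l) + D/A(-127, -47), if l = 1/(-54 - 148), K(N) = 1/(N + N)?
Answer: -1830932/21 ≈ -87187.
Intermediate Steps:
K(N) = 1/(2*N)
l = -1/202 (l = 1/(-202) = -1/202 ≈ -0.0049505)
A(d, a) = 1/2 (A(d, a) = (1/2)/1 = (1/2)*1 = 1/2)
h(C, y) = 21 (h(C, y) = 7 - 1*(-14) = 7 + 14 = 21)
15514/h(-65, l) + D/A(-127, -47) = 15514/21 - 43963/1/2 = 15514*(1/21) - 43963*2 = 15514/21 - 87926 = -1830932/21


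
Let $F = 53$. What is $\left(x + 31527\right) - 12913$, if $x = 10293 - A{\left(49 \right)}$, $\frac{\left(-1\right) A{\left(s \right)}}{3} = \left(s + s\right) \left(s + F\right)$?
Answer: $58895$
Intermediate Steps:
$A{\left(s \right)} = - 6 s \left(53 + s\right)$ ($A{\left(s \right)} = - 3 \left(s + s\right) \left(s + 53\right) = - 3 \cdot 2 s \left(53 + s\right) = - 6 s \left(53 + s\right)$)
$x = 40281$ ($x = 10293 - \left(-6\right) 49 \left(53 + 49\right) = 10293 - \left(-6\right) 49 \cdot 102 = 10293 - -29988 = 10293 + 29988 = 40281$)
$\left(x + 31527\right) - 12913 = \left(40281 + 31527\right) - 12913 = 71808 - 12913 = 58895$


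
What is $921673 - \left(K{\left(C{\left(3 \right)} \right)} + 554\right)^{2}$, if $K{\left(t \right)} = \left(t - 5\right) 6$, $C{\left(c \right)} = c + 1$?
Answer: $621369$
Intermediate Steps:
$C{\left(c \right)} = 1 + c$
$K{\left(t \right)} = -30 + 6 t$ ($K{\left(t \right)} = \left(-5 + t\right) 6 = -30 + 6 t$)
$921673 - \left(K{\left(C{\left(3 \right)} \right)} + 554\right)^{2} = 921673 - \left(\left(-30 + 6 \left(1 + 3\right)\right) + 554\right)^{2} = 921673 - \left(\left(-30 + 6 \cdot 4\right) + 554\right)^{2} = 921673 - \left(\left(-30 + 24\right) + 554\right)^{2} = 921673 - \left(-6 + 554\right)^{2} = 921673 - 548^{2} = 921673 - 300304 = 621369$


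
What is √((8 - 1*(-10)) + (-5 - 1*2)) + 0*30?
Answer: √11 ≈ 3.3166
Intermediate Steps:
√((8 - 1*(-10)) + (-5 - 1*2)) + 0*30 = √((8 + 10) + (-5 - 2)) + 0 = √(18 - 7) + 0 = √11 + 0 = √11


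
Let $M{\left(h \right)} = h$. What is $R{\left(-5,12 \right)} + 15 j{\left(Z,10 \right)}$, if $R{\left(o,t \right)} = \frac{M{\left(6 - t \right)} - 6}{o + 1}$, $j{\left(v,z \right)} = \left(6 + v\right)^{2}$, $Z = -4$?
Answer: $63$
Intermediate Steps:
$R{\left(o,t \right)} = - \frac{t}{1 + o}$ ($R{\left(o,t \right)} = \frac{\left(6 - t\right) - 6}{o + 1} = \frac{\left(-1\right) t}{1 + o} = - \frac{t}{1 + o}$)
$R{\left(-5,12 \right)} + 15 j{\left(Z,10 \right)} = \left(-1\right) 12 \frac{1}{1 - 5} + 15 \left(6 - 4\right)^{2} = \left(-1\right) 12 \frac{1}{-4} + 15 \cdot 2^{2} = \left(-1\right) 12 \left(- \frac{1}{4}\right) + 15 \cdot 4 = 3 + 60 = 63$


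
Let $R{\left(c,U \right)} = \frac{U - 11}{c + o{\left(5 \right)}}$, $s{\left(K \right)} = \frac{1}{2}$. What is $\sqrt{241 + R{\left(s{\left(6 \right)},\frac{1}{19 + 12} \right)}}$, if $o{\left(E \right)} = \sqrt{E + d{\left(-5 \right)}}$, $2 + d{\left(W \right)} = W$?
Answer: $\frac{\sqrt{31} \sqrt{\frac{6791 + 14942 i \sqrt{2}}{1 + 2 i \sqrt{2}}}}{31} \approx 15.447 + 0.22314 i$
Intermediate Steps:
$s{\left(K \right)} = \frac{1}{2}$
$d{\left(W \right)} = -2 + W$
$o{\left(E \right)} = \sqrt{-7 + E}$ ($o{\left(E \right)} = \sqrt{E - 7} = \sqrt{-7 + E}$)
$R{\left(c,U \right)} = \frac{-11 + U}{c + i \sqrt{2}}$ ($R{\left(c,U \right)} = \frac{U - 11}{c + \sqrt{-7 + 5}} = \frac{-11 + U}{c + \sqrt{-2}} = \frac{-11 + U}{c + i \sqrt{2}}$)
$\sqrt{241 + R{\left(s{\left(6 \right)},\frac{1}{19 + 12} \right)}} = \sqrt{241 + \frac{-11 + \frac{1}{19 + 12}}{\frac{1}{2} + i \sqrt{2}}} = \sqrt{241 + \frac{-11 + \frac{1}{31}}{\frac{1}{2} + i \sqrt{2}}} = \sqrt{241 + \frac{1}{\frac{1}{2} + i \sqrt{2}} \left(- \frac{340}{31}\right)} = \sqrt{241 - \frac{340}{31 \left(\frac{1}{2} + i \sqrt{2}\right)}}$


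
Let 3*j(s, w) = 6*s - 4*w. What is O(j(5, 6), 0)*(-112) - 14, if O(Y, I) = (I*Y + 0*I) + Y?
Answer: -238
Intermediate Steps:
j(s, w) = 2*s - 4*w/3 (j(s, w) = (6*s - 4*w)/3 = (-4*w + 6*s)/3 = 2*s - 4*w/3)
O(Y, I) = Y + I*Y (O(Y, I) = (I*Y + 0) + Y = I*Y + Y = Y + I*Y)
O(j(5, 6), 0)*(-112) - 14 = ((2*5 - 4/3*6)*(1 + 0))*(-112) - 14 = ((10 - 8)*1)*(-112) - 14 = (2*1)*(-112) - 14 = 2*(-112) - 14 = -224 - 14 = -238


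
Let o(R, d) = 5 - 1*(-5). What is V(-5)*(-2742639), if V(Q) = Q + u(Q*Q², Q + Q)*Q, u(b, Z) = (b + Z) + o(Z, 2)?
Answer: -1700436180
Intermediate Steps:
o(R, d) = 10 (o(R, d) = 5 + 5 = 10)
u(b, Z) = 10 + Z + b (u(b, Z) = (b + Z) + 10 = (Z + b) + 10 = 10 + Z + b)
V(Q) = Q + Q*(10 + Q³ + 2*Q) (V(Q) = Q + (10 + (Q + Q) + Q*Q²)*Q = Q + (10 + 2*Q + Q³)*Q = Q + (10 + Q³ + 2*Q)*Q = Q + Q*(10 + Q³ + 2*Q))
V(-5)*(-2742639) = -5*(11 + (-5)³ + 2*(-5))*(-2742639) = -5*(11 - 125 - 10)*(-2742639) = -5*(-124)*(-2742639) = 620*(-2742639) = -1700436180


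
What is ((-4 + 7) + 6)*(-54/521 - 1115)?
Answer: -5228721/521 ≈ -10036.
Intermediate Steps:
((-4 + 7) + 6)*(-54/521 - 1115) = (3 + 6)*(-54*1/521 - 1115) = 9*(-54/521 - 1115) = 9*(-580969/521) = -5228721/521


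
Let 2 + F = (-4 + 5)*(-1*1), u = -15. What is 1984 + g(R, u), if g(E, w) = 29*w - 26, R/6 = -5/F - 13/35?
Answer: 1523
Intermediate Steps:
F = -3 (F = -2 + (-4 + 5)*(-1*1) = -2 + 1*(-1) = -2 - 1 = -3)
R = 272/35 (R = 6*(-5/(-3) - 13/35) = 6*(-5*(-1/3) - 13*1/35) = 6*(5/3 - 13/35) = 6*(136/105) = 272/35 ≈ 7.7714)
g(E, w) = -26 + 29*w
1984 + g(R, u) = 1984 + (-26 + 29*(-15)) = 1984 + (-26 - 435) = 1984 - 461 = 1523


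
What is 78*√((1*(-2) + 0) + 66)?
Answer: 624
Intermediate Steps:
78*√((1*(-2) + 0) + 66) = 78*√((-2 + 0) + 66) = 78*√(-2 + 66) = 78*√64 = 78*8 = 624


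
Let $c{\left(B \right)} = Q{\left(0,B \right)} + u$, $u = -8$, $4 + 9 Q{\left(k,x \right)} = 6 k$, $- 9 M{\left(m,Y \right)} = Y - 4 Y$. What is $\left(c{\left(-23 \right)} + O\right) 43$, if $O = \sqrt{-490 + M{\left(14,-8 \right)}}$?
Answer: $- \frac{3268}{9} + \frac{43 i \sqrt{4434}}{3} \approx -363.11 + 954.43 i$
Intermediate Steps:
$M{\left(m,Y \right)} = \frac{Y}{3}$ ($M{\left(m,Y \right)} = - \frac{Y - 4 Y}{9} = - \frac{\left(-3\right) Y}{9} = \frac{Y}{3}$)
$Q{\left(k,x \right)} = - \frac{4}{9} + \frac{2 k}{3}$ ($Q{\left(k,x \right)} = - \frac{4}{9} + \frac{6 k}{9} = - \frac{4}{9} + \frac{2 k}{3}$)
$c{\left(B \right)} = - \frac{76}{9}$ ($c{\left(B \right)} = \left(- \frac{4}{9} + \frac{2}{3} \cdot 0\right) - 8 = \left(- \frac{4}{9} + 0\right) - 8 = - \frac{4}{9} - 8 = - \frac{76}{9}$)
$O = \frac{i \sqrt{4434}}{3}$ ($O = \sqrt{-490 + \frac{1}{3} \left(-8\right)} = \sqrt{-490 - \frac{8}{3}} = \sqrt{- \frac{1478}{3}} = \frac{i \sqrt{4434}}{3} \approx 22.196 i$)
$\left(c{\left(-23 \right)} + O\right) 43 = \left(- \frac{76}{9} + \frac{i \sqrt{4434}}{3}\right) 43 = - \frac{3268}{9} + \frac{43 i \sqrt{4434}}{3}$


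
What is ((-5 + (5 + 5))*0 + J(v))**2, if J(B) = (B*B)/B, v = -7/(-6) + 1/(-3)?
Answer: 25/36 ≈ 0.69444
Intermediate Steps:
v = 5/6 (v = -7*(-1/6) + 1*(-1/3) = 7/6 - 1/3 = 5/6 ≈ 0.83333)
J(B) = B (J(B) = B**2/B = B)
((-5 + (5 + 5))*0 + J(v))**2 = ((-5 + (5 + 5))*0 + 5/6)**2 = ((-5 + 10)*0 + 5/6)**2 = (5*0 + 5/6)**2 = (0 + 5/6)**2 = (5/6)**2 = 25/36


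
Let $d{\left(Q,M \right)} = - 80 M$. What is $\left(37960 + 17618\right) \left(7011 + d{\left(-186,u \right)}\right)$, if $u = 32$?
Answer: $247377678$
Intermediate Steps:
$\left(37960 + 17618\right) \left(7011 + d{\left(-186,u \right)}\right) = \left(37960 + 17618\right) \left(7011 - 2560\right) = 55578 \left(7011 - 2560\right) = 55578 \cdot 4451 = 247377678$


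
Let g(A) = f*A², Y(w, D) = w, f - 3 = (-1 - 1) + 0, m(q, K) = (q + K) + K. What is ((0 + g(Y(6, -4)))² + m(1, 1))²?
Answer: 1687401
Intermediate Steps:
m(q, K) = q + 2*K (m(q, K) = (K + q) + K = q + 2*K)
f = 1 (f = 3 + ((-1 - 1) + 0) = 3 + (-2 + 0) = 3 - 2 = 1)
g(A) = A² (g(A) = 1*A² = A²)
((0 + g(Y(6, -4)))² + m(1, 1))² = ((0 + 6²)² + (1 + 2*1))² = ((0 + 36)² + (1 + 2))² = (36² + 3)² = (1296 + 3)² = 1299² = 1687401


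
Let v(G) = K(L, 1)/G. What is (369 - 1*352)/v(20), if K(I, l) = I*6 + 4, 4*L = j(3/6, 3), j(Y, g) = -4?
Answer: -170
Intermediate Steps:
L = -1 (L = (1/4)*(-4) = -1)
K(I, l) = 4 + 6*I (K(I, l) = 6*I + 4 = 4 + 6*I)
v(G) = -2/G (v(G) = (4 + 6*(-1))/G = (4 - 6)/G = -2/G)
(369 - 1*352)/v(20) = (369 - 1*352)/((-2/20)) = (369 - 352)/((-2*1/20)) = 17/(-1/10) = 17*(-10) = -170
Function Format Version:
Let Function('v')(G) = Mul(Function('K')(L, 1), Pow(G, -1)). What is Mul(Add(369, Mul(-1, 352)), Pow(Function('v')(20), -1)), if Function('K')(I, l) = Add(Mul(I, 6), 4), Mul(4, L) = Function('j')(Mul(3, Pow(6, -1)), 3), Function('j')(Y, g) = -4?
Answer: -170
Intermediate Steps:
L = -1 (L = Mul(Rational(1, 4), -4) = -1)
Function('K')(I, l) = Add(4, Mul(6, I)) (Function('K')(I, l) = Add(Mul(6, I), 4) = Add(4, Mul(6, I)))
Function('v')(G) = Mul(-2, Pow(G, -1)) (Function('v')(G) = Mul(Add(4, Mul(6, -1)), Pow(G, -1)) = Mul(Add(4, -6), Pow(G, -1)) = Mul(-2, Pow(G, -1)))
Mul(Add(369, Mul(-1, 352)), Pow(Function('v')(20), -1)) = Mul(Add(369, Mul(-1, 352)), Pow(Mul(-2, Pow(20, -1)), -1)) = Mul(Add(369, -352), Pow(Mul(-2, Rational(1, 20)), -1)) = Mul(17, Pow(Rational(-1, 10), -1)) = Mul(17, -10) = -170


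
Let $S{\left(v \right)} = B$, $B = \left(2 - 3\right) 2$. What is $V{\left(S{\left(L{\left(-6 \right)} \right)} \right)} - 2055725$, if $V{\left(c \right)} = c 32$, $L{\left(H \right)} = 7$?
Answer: $-2055789$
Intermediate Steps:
$B = -2$ ($B = \left(-1\right) 2 = -2$)
$S{\left(v \right)} = -2$
$V{\left(c \right)} = 32 c$
$V{\left(S{\left(L{\left(-6 \right)} \right)} \right)} - 2055725 = 32 \left(-2\right) - 2055725 = -64 - 2055725 = -2055789$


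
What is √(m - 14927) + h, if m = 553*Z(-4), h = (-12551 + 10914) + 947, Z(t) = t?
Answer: -690 + I*√17139 ≈ -690.0 + 130.92*I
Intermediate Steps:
h = -690 (h = -1637 + 947 = -690)
m = -2212 (m = 553*(-4) = -2212)
√(m - 14927) + h = √(-2212 - 14927) - 690 = √(-17139) - 690 = I*√17139 - 690 = -690 + I*√17139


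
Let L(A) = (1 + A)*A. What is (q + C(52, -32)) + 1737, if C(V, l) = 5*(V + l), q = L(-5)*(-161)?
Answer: -1383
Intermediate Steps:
L(A) = A*(1 + A)
q = -3220 (q = -5*(1 - 5)*(-161) = -5*(-4)*(-161) = 20*(-161) = -3220)
C(V, l) = 5*V + 5*l
(q + C(52, -32)) + 1737 = (-3220 + (5*52 + 5*(-32))) + 1737 = (-3220 + (260 - 160)) + 1737 = (-3220 + 100) + 1737 = -3120 + 1737 = -1383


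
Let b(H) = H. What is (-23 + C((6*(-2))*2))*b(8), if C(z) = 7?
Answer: -128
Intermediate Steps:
(-23 + C((6*(-2))*2))*b(8) = (-23 + 7)*8 = -16*8 = -128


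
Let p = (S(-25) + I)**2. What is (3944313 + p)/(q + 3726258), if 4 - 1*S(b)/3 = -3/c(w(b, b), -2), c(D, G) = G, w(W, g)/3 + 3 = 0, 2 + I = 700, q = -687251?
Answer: 17768173/12156028 ≈ 1.4617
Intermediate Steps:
I = 698 (I = -2 + 700 = 698)
w(W, g) = -9 (w(W, g) = -9 + 3*0 = -9 + 0 = -9)
S(b) = 15/2 (S(b) = 12 - (-9)/(-2) = 12 - (-9)*(-1)/2 = 12 - 3*3/2 = 12 - 9/2 = 15/2)
p = 1990921/4 (p = (15/2 + 698)**2 = (1411/2)**2 = 1990921/4 ≈ 4.9773e+5)
(3944313 + p)/(q + 3726258) = (3944313 + 1990921/4)/(-687251 + 3726258) = (17768173/4)/3039007 = (17768173/4)*(1/3039007) = 17768173/12156028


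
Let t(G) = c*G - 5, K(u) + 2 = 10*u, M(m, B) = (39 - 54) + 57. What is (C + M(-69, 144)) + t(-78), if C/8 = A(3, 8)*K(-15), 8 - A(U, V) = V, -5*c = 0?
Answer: 37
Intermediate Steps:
M(m, B) = 42 (M(m, B) = -15 + 57 = 42)
K(u) = -2 + 10*u
c = 0 (c = -⅕*0 = 0)
A(U, V) = 8 - V
t(G) = -5 (t(G) = 0*G - 5 = 0 - 5 = -5)
C = 0 (C = 8*((8 - 1*8)*(-2 + 10*(-15))) = 8*((8 - 8)*(-2 - 150)) = 8*(0*(-152)) = 8*0 = 0)
(C + M(-69, 144)) + t(-78) = (0 + 42) - 5 = 42 - 5 = 37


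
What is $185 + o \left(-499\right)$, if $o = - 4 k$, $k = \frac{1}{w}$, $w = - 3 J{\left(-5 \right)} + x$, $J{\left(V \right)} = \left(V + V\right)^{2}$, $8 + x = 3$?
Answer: $\frac{54429}{305} \approx 178.46$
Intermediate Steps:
$x = -5$ ($x = -8 + 3 = -5$)
$J{\left(V \right)} = 4 V^{2}$ ($J{\left(V \right)} = \left(2 V\right)^{2} = 4 V^{2}$)
$w = -305$ ($w = - 3 \cdot 4 \left(-5\right)^{2} - 5 = - 3 \cdot 4 \cdot 25 - 5 = \left(-3\right) 100 - 5 = -300 - 5 = -305$)
$k = - \frac{1}{305}$ ($k = \frac{1}{-305} = - \frac{1}{305} \approx -0.0032787$)
$o = \frac{4}{305}$ ($o = \left(-4\right) \left(- \frac{1}{305}\right) = \frac{4}{305} \approx 0.013115$)
$185 + o \left(-499\right) = 185 + \frac{4}{305} \left(-499\right) = 185 - \frac{1996}{305} = \frac{54429}{305}$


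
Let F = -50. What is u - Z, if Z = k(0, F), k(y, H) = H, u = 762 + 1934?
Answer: 2746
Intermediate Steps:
u = 2696
Z = -50
u - Z = 2696 - 1*(-50) = 2696 + 50 = 2746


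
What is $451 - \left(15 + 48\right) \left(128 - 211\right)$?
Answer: $5680$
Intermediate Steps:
$451 - \left(15 + 48\right) \left(128 - 211\right) = 451 - 63 \left(-83\right) = 451 - -5229 = 451 + 5229 = 5680$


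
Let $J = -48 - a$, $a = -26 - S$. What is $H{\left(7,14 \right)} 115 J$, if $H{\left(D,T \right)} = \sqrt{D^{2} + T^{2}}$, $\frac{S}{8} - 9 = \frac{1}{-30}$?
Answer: $\frac{120106 \sqrt{5}}{3} \approx 89522.0$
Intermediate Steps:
$S = \frac{1076}{15}$ ($S = 72 + \frac{8}{-30} = 72 + 8 \left(- \frac{1}{30}\right) = 72 - \frac{4}{15} = \frac{1076}{15} \approx 71.733$)
$a = - \frac{1466}{15}$ ($a = -26 - \frac{1076}{15} = - \frac{1466}{15} \approx -97.733$)
$J = \frac{746}{15}$ ($J = -48 - - \frac{1466}{15} = -48 + \frac{1466}{15} = \frac{746}{15} \approx 49.733$)
$H{\left(7,14 \right)} 115 J = \sqrt{7^{2} + 14^{2}} \cdot 115 \cdot \frac{746}{15} = \sqrt{49 + 196} \cdot 115 \cdot \frac{746}{15} = \sqrt{245} \cdot 115 \cdot \frac{746}{15} = 7 \sqrt{5} \cdot 115 \cdot \frac{746}{15} = 805 \sqrt{5} \cdot \frac{746}{15} = \frac{120106 \sqrt{5}}{3}$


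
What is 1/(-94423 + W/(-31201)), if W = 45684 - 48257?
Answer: -31201/2946089450 ≈ -1.0591e-5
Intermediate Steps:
W = -2573
1/(-94423 + W/(-31201)) = 1/(-94423 - 2573/(-31201)) = 1/(-94423 - 2573*(-1/31201)) = 1/(-94423 + 2573/31201) = 1/(-2946089450/31201) = -31201/2946089450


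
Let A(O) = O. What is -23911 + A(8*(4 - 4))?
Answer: -23911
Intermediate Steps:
-23911 + A(8*(4 - 4)) = -23911 + 8*(4 - 4) = -23911 + 8*0 = -23911 + 0 = -23911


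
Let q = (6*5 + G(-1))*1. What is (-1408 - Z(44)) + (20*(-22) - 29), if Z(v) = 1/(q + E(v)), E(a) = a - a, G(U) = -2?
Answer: -52557/28 ≈ -1877.0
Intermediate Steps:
E(a) = 0
q = 28 (q = (6*5 - 2)*1 = (30 - 2)*1 = 28*1 = 28)
Z(v) = 1/28 (Z(v) = 1/(28 + 0) = 1/28)
(-1408 - Z(44)) + (20*(-22) - 29) = (-1408 - 1*1/28) + (20*(-22) - 29) = (-1408 - 1/28) + (-440 - 29) = -39425/28 - 469 = -52557/28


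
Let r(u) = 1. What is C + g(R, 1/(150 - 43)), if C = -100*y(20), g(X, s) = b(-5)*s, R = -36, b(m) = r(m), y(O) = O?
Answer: -213999/107 ≈ -2000.0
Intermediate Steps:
b(m) = 1
g(X, s) = s (g(X, s) = 1*s = s)
C = -2000 (C = -100*20 = -2000)
C + g(R, 1/(150 - 43)) = -2000 + 1/(150 - 43) = -2000 + 1/107 = -213999/107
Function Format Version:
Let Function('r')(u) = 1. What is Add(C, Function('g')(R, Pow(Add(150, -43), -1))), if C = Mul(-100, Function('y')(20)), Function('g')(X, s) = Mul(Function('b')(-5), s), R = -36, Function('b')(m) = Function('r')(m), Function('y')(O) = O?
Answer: Rational(-213999, 107) ≈ -2000.0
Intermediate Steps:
Function('b')(m) = 1
Function('g')(X, s) = s (Function('g')(X, s) = Mul(1, s) = s)
C = -2000 (C = Mul(-100, 20) = -2000)
Add(C, Function('g')(R, Pow(Add(150, -43), -1))) = Add(-2000, Pow(Add(150, -43), -1)) = Add(-2000, Pow(107, -1)) = Add(-2000, Rational(1, 107)) = Rational(-213999, 107)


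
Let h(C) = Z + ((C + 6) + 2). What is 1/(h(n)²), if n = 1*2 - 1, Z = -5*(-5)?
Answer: 1/1156 ≈ 0.00086505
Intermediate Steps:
Z = 25
n = 1 (n = 2 - 1 = 1)
h(C) = 33 + C (h(C) = 25 + ((C + 6) + 2) = 25 + ((6 + C) + 2) = 25 + (8 + C) = 33 + C)
1/(h(n)²) = 1/((33 + 1)²) = 1/(34²) = 1/1156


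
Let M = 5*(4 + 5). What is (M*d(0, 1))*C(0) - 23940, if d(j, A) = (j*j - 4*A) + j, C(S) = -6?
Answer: -22860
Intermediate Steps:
d(j, A) = j + j**2 - 4*A (d(j, A) = (j**2 - 4*A) + j = j + j**2 - 4*A)
M = 45 (M = 5*9 = 45)
(M*d(0, 1))*C(0) - 23940 = (45*(0 + 0**2 - 4*1))*(-6) - 23940 = (45*(0 + 0 - 4))*(-6) - 23940 = (45*(-4))*(-6) - 23940 = -180*(-6) - 23940 = 1080 - 23940 = -22860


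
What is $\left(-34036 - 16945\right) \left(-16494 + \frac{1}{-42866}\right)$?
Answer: $\frac{36045188450705}{42866} \approx 8.4088 \cdot 10^{8}$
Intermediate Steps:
$\left(-34036 - 16945\right) \left(-16494 + \frac{1}{-42866}\right) = - 50981 \left(-16494 - \frac{1}{42866}\right) = \left(-50981\right) \left(- \frac{707031805}{42866}\right) = \frac{36045188450705}{42866}$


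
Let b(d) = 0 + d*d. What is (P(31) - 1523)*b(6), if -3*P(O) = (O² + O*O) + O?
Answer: -78264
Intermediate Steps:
P(O) = -2*O²/3 - O/3 (P(O) = -((O² + O*O) + O)/3 = -((O² + O²) + O)/3 = -(2*O² + O)/3 = -(O + 2*O²)/3 = -2*O²/3 - O/3)
b(d) = d² (b(d) = 0 + d² = d²)
(P(31) - 1523)*b(6) = (-⅓*31*(1 + 2*31) - 1523)*6² = (-⅓*31*(1 + 62) - 1523)*36 = (-⅓*31*63 - 1523)*36 = (-651 - 1523)*36 = -2174*36 = -78264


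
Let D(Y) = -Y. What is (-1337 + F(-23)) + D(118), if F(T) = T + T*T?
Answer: -949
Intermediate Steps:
F(T) = T + T²
(-1337 + F(-23)) + D(118) = (-1337 - 23*(1 - 23)) - 1*118 = (-1337 - 23*(-22)) - 118 = (-1337 + 506) - 118 = -831 - 118 = -949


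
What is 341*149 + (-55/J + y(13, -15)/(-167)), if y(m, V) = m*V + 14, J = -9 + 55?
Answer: 390313879/7682 ≈ 50809.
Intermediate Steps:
J = 46
y(m, V) = 14 + V*m (y(m, V) = V*m + 14 = 14 + V*m)
341*149 + (-55/J + y(13, -15)/(-167)) = 341*149 + (-55/46 + (14 - 15*13)/(-167)) = 50809 + (-55*1/46 + (14 - 195)*(-1/167)) = 50809 + (-55/46 - 181*(-1/167)) = 50809 + (-55/46 + 181/167) = 50809 - 859/7682 = 390313879/7682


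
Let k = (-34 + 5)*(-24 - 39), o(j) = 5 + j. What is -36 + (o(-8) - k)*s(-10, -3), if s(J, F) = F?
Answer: 5454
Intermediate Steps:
k = 1827 (k = -29*(-63) = 1827)
-36 + (o(-8) - k)*s(-10, -3) = -36 + ((5 - 8) - 1*1827)*(-3) = -36 + (-3 - 1827)*(-3) = -36 - 1830*(-3) = -36 + 5490 = 5454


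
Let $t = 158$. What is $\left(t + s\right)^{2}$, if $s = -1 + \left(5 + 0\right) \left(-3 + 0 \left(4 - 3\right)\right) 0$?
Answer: $24649$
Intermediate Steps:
$s = -1$ ($s = -1 + 5 \left(-3 + 0 \cdot 1\right) 0 = -1 + 5 \left(-3 + 0\right) 0 = -1 + 5 \left(-3\right) 0 = -1 - 0 = -1 + 0 = -1$)
$\left(t + s\right)^{2} = \left(158 - 1\right)^{2} = 157^{2} = 24649$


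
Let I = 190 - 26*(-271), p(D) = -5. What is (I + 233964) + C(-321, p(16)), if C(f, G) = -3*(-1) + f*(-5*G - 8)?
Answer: 235746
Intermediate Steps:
I = 7236 (I = 190 + 7046 = 7236)
C(f, G) = 3 + f*(-8 - 5*G)
(I + 233964) + C(-321, p(16)) = (7236 + 233964) + (3 - 8*(-321) - 5*(-5)*(-321)) = 241200 + (3 + 2568 - 8025) = 241200 - 5454 = 235746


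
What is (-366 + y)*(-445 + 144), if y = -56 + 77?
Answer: 103845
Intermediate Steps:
y = 21
(-366 + y)*(-445 + 144) = (-366 + 21)*(-445 + 144) = -345*(-301) = 103845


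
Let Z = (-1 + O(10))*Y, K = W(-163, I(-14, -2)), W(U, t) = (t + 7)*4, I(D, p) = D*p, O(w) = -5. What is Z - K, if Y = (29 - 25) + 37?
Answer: -386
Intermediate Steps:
Y = 41 (Y = 4 + 37 = 41)
W(U, t) = 28 + 4*t (W(U, t) = (7 + t)*4 = 28 + 4*t)
K = 140 (K = 28 + 4*(-14*(-2)) = 28 + 4*28 = 28 + 112 = 140)
Z = -246 (Z = (-1 - 5)*41 = -6*41 = -246)
Z - K = -246 - 1*140 = -246 - 140 = -386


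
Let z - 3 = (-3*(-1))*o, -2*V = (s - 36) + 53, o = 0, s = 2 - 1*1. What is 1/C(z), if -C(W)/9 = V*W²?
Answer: 1/729 ≈ 0.0013717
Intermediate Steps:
s = 1 (s = 2 - 1 = 1)
V = -9 (V = -((1 - 36) + 53)/2 = -(-35 + 53)/2 = -½*18 = -9)
z = 3 (z = 3 - 3*(-1)*0 = 3 + 3*0 = 3 + 0 = 3)
C(W) = 81*W² (C(W) = -(-81)*W² = 81*W²)
1/C(z) = 1/(81*3²) = 1/(81*9) = 1/729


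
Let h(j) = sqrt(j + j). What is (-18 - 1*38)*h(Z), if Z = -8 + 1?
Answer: -56*I*sqrt(14) ≈ -209.53*I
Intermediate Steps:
Z = -7
h(j) = sqrt(2)*sqrt(j) (h(j) = sqrt(2*j) = sqrt(2)*sqrt(j))
(-18 - 1*38)*h(Z) = (-18 - 1*38)*(sqrt(2)*sqrt(-7)) = (-18 - 38)*(sqrt(2)*(I*sqrt(7))) = -56*I*sqrt(14)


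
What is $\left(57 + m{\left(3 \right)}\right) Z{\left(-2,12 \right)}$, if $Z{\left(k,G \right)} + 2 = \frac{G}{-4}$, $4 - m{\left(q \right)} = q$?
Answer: $-290$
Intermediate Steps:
$m{\left(q \right)} = 4 - q$
$Z{\left(k,G \right)} = -2 - \frac{G}{4}$ ($Z{\left(k,G \right)} = -2 + \frac{G}{-4} = -2 + G \left(- \frac{1}{4}\right) = -2 - \frac{G}{4}$)
$\left(57 + m{\left(3 \right)}\right) Z{\left(-2,12 \right)} = \left(57 + \left(4 - 3\right)\right) \left(-2 - 3\right) = \left(57 + 1\right) \left(-5\right) = 58 \left(-5\right) = -290$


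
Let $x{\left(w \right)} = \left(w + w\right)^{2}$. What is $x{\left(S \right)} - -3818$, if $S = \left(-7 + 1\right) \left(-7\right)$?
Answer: $10874$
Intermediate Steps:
$S = 42$ ($S = \left(-6\right) \left(-7\right) = 42$)
$x{\left(w \right)} = 4 w^{2}$ ($x{\left(w \right)} = \left(2 w\right)^{2} = 4 w^{2}$)
$x{\left(S \right)} - -3818 = 4 \cdot 42^{2} - -3818 = 4 \cdot 1764 + 3818 = 7056 + 3818 = 10874$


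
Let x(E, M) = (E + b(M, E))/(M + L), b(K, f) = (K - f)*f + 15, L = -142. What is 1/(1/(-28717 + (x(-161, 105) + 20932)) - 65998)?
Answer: -245073/16174327891 ≈ -1.5152e-5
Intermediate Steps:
b(K, f) = 15 + f*(K - f) (b(K, f) = f*(K - f) + 15 = 15 + f*(K - f))
x(E, M) = (15 + E - E² + E*M)/(-142 + M) (x(E, M) = (E + (15 - E² + M*E))/(M - 142) = (E + (15 - E² + E*M))/(-142 + M) = (15 + E - E² + E*M)/(-142 + M))
1/(1/(-28717 + (x(-161, 105) + 20932)) - 65998) = 1/(1/(-28717 + ((15 - 161 - 1*(-161)² - 161*105)/(-142 + 105) + 20932)) - 65998) = 1/(1/(-28717 + ((15 - 161 - 1*25921 - 16905)/(-37) + 20932)) - 65998) = 1/(1/(-28717 + (-(15 - 161 - 25921 - 16905)/37 + 20932)) - 65998) = 1/(1/(-28717 + (-1/37*(-42972) + 20932)) - 65998) = 1/(1/(-28717 + (42972/37 + 20932)) - 65998) = 1/(1/(-28717 + 817456/37) - 65998) = 1/(1/(-245073/37) - 65998) = 1/(-37/245073 - 65998) = 1/(-16174327891/245073) = -245073/16174327891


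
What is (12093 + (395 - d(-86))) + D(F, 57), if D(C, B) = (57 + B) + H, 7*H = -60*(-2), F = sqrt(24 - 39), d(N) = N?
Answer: 88936/7 ≈ 12705.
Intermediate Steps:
F = I*sqrt(15) (F = sqrt(-15) = I*sqrt(15) ≈ 3.873*I)
H = 120/7 (H = (-60*(-2))/7 = (-12*(-10))/7 = (1/7)*120 = 120/7 ≈ 17.143)
D(C, B) = 519/7 + B (D(C, B) = (57 + B) + 120/7 = 519/7 + B)
(12093 + (395 - d(-86))) + D(F, 57) = (12093 + (395 - 1*(-86))) + (519/7 + 57) = (12093 + (395 + 86)) + 918/7 = (12093 + 481) + 918/7 = 12574 + 918/7 = 88936/7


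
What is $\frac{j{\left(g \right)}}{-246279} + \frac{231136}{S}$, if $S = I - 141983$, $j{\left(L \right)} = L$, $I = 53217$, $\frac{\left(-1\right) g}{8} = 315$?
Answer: $- \frac{9450042104}{3643533619} \approx -2.5936$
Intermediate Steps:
$g = -2520$ ($g = \left(-8\right) 315 = -2520$)
$S = -88766$ ($S = 53217 - 141983 = -88766$)
$\frac{j{\left(g \right)}}{-246279} + \frac{231136}{S} = - \frac{2520}{-246279} + \frac{231136}{-88766} = \left(-2520\right) \left(- \frac{1}{246279}\right) + 231136 \left(- \frac{1}{88766}\right) = \frac{840}{82093} - \frac{115568}{44383} = - \frac{9450042104}{3643533619}$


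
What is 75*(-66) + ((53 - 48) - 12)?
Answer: -4957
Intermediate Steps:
75*(-66) + ((53 - 48) - 12) = -4950 + (5 - 12) = -4950 - 7 = -4957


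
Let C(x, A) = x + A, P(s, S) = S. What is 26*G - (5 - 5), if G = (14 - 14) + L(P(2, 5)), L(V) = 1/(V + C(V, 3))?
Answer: 2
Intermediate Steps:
C(x, A) = A + x
L(V) = 1/(3 + 2*V) (L(V) = 1/(V + (3 + V)) = 1/(3 + 2*V))
G = 1/13 (G = (14 - 14) + 1/(3 + 2*5) = 0 + 1/(3 + 10) = 0 + 1/13 = 1/13 ≈ 0.076923)
26*G - (5 - 5) = 26*(1/13) - (5 - 5) = 2 - 1*0 = 2 + 0 = 2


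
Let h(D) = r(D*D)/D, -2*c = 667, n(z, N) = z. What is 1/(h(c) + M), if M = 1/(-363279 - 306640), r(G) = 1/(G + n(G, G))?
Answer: -198792409191997/299420639 ≈ -6.6392e+5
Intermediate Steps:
c = -667/2 (c = -½*667 = -667/2 ≈ -333.50)
r(G) = 1/(2*G) (r(G) = 1/(G + G) = 1/(2*G))
h(D) = 1/(2*D³) (h(D) = (1/(2*((D*D))))/D = (1/(2*(D²)))/D = (1/(2*D²))/D = 1/(2*D³))
M = -1/669919 (M = 1/(-669919) = -1/669919 ≈ -1.4927e-6)
1/(h(c) + M) = 1/(1/(2*(-667/2)³) - 1/669919) = 1/((½)*(-8/296740963) - 1/669919) = 1/(-4/296740963 - 1/669919) = 1/(-299420639/198792409191997) = -198792409191997/299420639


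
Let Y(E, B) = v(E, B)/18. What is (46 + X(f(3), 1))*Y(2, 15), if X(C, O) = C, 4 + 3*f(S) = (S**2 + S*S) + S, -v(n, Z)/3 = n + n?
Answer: -310/9 ≈ -34.444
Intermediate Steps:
v(n, Z) = -6*n (v(n, Z) = -3*(n + n) = -6*n)
f(S) = -4/3 + S/3 + 2*S**2/3 (f(S) = -4/3 + ((S**2 + S*S) + S)/3 = -4/3 + ((S**2 + S**2) + S)/3 = -4/3 + (2*S**2 + S)/3 = -4/3 + (S + 2*S**2)/3 = -4/3 + (S/3 + 2*S**2/3) = -4/3 + S/3 + 2*S**2/3)
Y(E, B) = -E/3 (Y(E, B) = -6*E/18 = -6*E*(1/18) = -E/3)
(46 + X(f(3), 1))*Y(2, 15) = (46 + (-4/3 + (1/3)*3 + (2/3)*3**2))*(-1/3*2) = (46 + (-4/3 + 1 + (2/3)*9))*(-2/3) = (46 + (-4/3 + 1 + 6))*(-2/3) = (46 + 17/3)*(-2/3) = (155/3)*(-2/3) = -310/9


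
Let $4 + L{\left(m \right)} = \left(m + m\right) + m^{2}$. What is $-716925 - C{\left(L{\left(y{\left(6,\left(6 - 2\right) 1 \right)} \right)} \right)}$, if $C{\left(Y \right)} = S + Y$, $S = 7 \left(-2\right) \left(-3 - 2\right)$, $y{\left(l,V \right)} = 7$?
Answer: $-717054$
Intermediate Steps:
$S = 70$ ($S = \left(-14\right) \left(-5\right) = 70$)
$L{\left(m \right)} = -4 + m^{2} + 2 m$ ($L{\left(m \right)} = -4 + \left(\left(m + m\right) + m^{2}\right) = -4 + \left(2 m + m^{2}\right) = -4 + \left(m^{2} + 2 m\right) = -4 + m^{2} + 2 m$)
$C{\left(Y \right)} = 70 + Y$
$-716925 - C{\left(L{\left(y{\left(6,\left(6 - 2\right) 1 \right)} \right)} \right)} = -716925 - \left(70 + \left(-4 + 7^{2} + 2 \cdot 7\right)\right) = -716925 - \left(70 + \left(-4 + 49 + 14\right)\right) = -716925 - \left(70 + 59\right) = -716925 - 129 = -717054$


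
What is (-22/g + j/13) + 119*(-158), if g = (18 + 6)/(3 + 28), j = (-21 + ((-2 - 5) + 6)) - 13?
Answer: -2937965/156 ≈ -18833.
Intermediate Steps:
j = -35 (j = (-21 + (-7 + 6)) - 13 = (-21 - 1) - 13 = -22 - 13 = -35)
g = 24/31 ≈ 0.77419
(-22/g + j/13) + 119*(-158) = (-22/24/31 - 35/13) + 119*(-158) = (-22*31/24 - 35*1/13) - 18802 = (-341/12 - 35/13) - 18802 = -4853/156 - 18802 = -2937965/156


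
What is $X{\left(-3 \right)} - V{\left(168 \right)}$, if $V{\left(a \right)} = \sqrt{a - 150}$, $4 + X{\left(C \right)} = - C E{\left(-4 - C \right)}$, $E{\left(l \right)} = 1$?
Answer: $-1 - 3 \sqrt{2} \approx -5.2426$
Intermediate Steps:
$X{\left(C \right)} = -4 - C$ ($X{\left(C \right)} = -4 + - C 1 = -4 - C$)
$V{\left(a \right)} = \sqrt{-150 + a}$
$X{\left(-3 \right)} - V{\left(168 \right)} = \left(-4 - -3\right) - \sqrt{-150 + 168} = \left(-4 + 3\right) - \sqrt{18} = -1 - 3 \sqrt{2}$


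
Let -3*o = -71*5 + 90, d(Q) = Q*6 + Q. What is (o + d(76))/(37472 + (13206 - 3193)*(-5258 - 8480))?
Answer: -1861/412563366 ≈ -4.5108e-6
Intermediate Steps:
d(Q) = 7*Q (d(Q) = 6*Q + Q = 7*Q)
o = 265/3 (o = -(-71*5 + 90)/3 = -(-355 + 90)/3 = -⅓*(-265) = 265/3 ≈ 88.333)
(o + d(76))/(37472 + (13206 - 3193)*(-5258 - 8480)) = (265/3 + 7*76)/(37472 + (13206 - 3193)*(-5258 - 8480)) = (265/3 + 532)/(37472 + 10013*(-13738)) = 1861/(3*(37472 - 137558594)) = (1861/3)/(-137521122) = (1861/3)*(-1/137521122) = -1861/412563366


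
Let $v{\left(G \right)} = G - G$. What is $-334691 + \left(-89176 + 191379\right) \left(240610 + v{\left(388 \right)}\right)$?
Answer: $24590729139$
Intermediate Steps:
$v{\left(G \right)} = 0$
$-334691 + \left(-89176 + 191379\right) \left(240610 + v{\left(388 \right)}\right) = -334691 + \left(-89176 + 191379\right) \left(240610 + 0\right) = -334691 + 102203 \cdot 240610 = -334691 + 24591063830 = 24590729139$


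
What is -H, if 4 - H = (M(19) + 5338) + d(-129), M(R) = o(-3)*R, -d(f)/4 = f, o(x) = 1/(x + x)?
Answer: 35081/6 ≈ 5846.8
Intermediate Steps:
o(x) = 1/(2*x)
d(f) = -4*f
M(R) = -R/6 (M(R) = ((½)/(-3))*R = ((½)*(-⅓))*R = -R/6)
H = -35081/6 (H = 4 - ((-⅙*19 + 5338) - 4*(-129)) = 4 - ((-19/6 + 5338) + 516) = 4 - (32009/6 + 516) = 4 - 1*35105/6 = 4 - 35105/6 = -35081/6 ≈ -5846.8)
-H = -1*(-35081/6) = 35081/6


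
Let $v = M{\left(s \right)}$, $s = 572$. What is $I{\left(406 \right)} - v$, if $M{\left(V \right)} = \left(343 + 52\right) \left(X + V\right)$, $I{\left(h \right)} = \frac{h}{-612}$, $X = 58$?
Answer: $- \frac{76148303}{306} \approx -2.4885 \cdot 10^{5}$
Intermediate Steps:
$I{\left(h \right)} = - \frac{h}{612}$ ($I{\left(h \right)} = h \left(- \frac{1}{612}\right) = - \frac{h}{612}$)
$M{\left(V \right)} = 22910 + 395 V$ ($M{\left(V \right)} = \left(343 + 52\right) \left(58 + V\right) = 395 \left(58 + V\right) = 22910 + 395 V$)
$v = 248850$ ($v = 22910 + 395 \cdot 572 = 22910 + 225940 = 248850$)
$I{\left(406 \right)} - v = \left(- \frac{1}{612}\right) 406 - 248850 = - \frac{203}{306} - 248850 = - \frac{76148303}{306}$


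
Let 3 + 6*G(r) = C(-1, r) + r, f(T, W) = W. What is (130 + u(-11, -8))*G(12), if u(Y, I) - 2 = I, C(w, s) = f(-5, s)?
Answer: 434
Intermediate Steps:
C(w, s) = s
u(Y, I) = 2 + I
G(r) = -½ + r/3 (G(r) = -½ + (r + r)/6 = -½ + (2*r)/6 = -½ + r/3)
(130 + u(-11, -8))*G(12) = (130 + (2 - 8))*(-½ + (⅓)*12) = (130 - 6)*(-½ + 4) = 124*(7/2) = 434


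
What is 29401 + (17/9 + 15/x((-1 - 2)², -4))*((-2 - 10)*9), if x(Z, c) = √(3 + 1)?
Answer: 28387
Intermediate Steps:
x(Z, c) = 2 (x(Z, c) = √4 = 2)
29401 + (17/9 + 15/x((-1 - 2)², -4))*((-2 - 10)*9) = 29401 + (17/9 + 15/2)*((-2 - 10)*9) = 29401 + (17*(⅑) + 15*(½))*(-12*9) = 29401 + (17/9 + 15/2)*(-108) = 29401 + (169/18)*(-108) = 29401 - 1014 = 28387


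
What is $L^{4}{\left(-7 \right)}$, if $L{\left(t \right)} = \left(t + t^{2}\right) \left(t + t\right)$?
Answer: $119538913536$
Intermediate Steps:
$L{\left(t \right)} = 2 t \left(t + t^{2}\right)$ ($L{\left(t \right)} = \left(t + t^{2}\right) 2 t = 2 t \left(t + t^{2}\right)$)
$L^{4}{\left(-7 \right)} = \left(2 \left(-7\right)^{2} \left(1 - 7\right)\right)^{4} = \left(2 \cdot 49 \left(-6\right)\right)^{4} = \left(-588\right)^{4} = 119538913536$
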